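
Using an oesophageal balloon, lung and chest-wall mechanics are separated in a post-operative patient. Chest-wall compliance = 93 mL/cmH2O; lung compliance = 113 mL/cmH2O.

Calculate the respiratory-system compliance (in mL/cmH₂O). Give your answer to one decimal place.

51.0

Lung and chest wall are elastances in series: 1/Crs = 1/CL + 1/Ccw.
1/Crs = 1/113 + 1/93 = 0.0196.
Crs = 51.02 mL/cmH2O.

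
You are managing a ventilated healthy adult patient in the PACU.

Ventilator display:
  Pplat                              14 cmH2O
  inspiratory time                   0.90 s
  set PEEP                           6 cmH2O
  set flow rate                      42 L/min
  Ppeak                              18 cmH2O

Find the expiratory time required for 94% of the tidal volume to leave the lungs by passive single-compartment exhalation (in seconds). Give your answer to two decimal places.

Flow: 42 L/min ÷ 60 = 0.7 L/s.
Vt = flow × Ti = 0.7 L/s × 0.90 s × 1000 mL/L = 630.0 mL.
R = (PIP − Pplat)/V̇ = (18 − 14) / 0.7 = 4.0/0.7 = 5.714 cmH2O·s/L.
C = Vt/(Pplat − PEEP) = 630.0 / (14 − 6) = 630.0/8.0 = 78.75 mL/cmH2O.
τ = R × C = 5.714 × 0.07875 L/cmH2O = 0.45 s.
t = −τ·ln(1 − 0.94) = −0.45·ln(0.06) = 1.266 s.

1.27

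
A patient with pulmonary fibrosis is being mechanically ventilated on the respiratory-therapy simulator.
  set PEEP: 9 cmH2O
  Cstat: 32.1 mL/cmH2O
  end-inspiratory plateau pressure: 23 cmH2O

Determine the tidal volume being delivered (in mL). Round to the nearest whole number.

449

Vt = Cstat × (Pplat − PEEP) = 32.1 × (23 − 9) = 32.1 × 14.0 = 449.4 mL.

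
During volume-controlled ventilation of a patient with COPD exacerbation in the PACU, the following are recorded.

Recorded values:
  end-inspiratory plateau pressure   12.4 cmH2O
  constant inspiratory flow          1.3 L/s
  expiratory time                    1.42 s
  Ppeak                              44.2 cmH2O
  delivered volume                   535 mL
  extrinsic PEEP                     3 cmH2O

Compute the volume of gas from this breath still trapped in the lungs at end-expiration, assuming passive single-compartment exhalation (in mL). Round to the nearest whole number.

193

R = (PIP − Pplat)/V̇ = (44.2 − 12.4) / 1.3 = 31.8/1.3 = 24.462 cmH2O·s/L.
C = Vt/(Pplat − PEEP) = 535.0 / (12.4 − 3) = 535.0/9.4 = 56.915 mL/cmH2O.
τ = R × C = 24.462 × 0.05692 L/cmH2O = 1.392 s.
Fraction remaining = e^(−Te/τ) = e^(−1.42/1.392) = 0.3606.
Trapped volume = 535.0 × 0.3606 = 192.92 mL.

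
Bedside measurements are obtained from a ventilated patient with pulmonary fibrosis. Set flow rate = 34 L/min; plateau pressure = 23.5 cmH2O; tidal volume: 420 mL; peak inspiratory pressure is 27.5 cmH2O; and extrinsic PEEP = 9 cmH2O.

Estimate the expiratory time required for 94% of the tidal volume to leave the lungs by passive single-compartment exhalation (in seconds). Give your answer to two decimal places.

0.58

Flow: 34 L/min ÷ 60 = 0.5667 L/s.
R = (PIP − Pplat)/V̇ = (27.5 − 23.5) / 0.5667 = 4.0/0.5667 = 7.058 cmH2O·s/L.
C = Vt/(Pplat − PEEP) = 420.0 / (23.5 − 9) = 420.0/14.5 = 28.966 mL/cmH2O.
τ = R × C = 7.058 × 0.02897 L/cmH2O = 0.2045 s.
t = −τ·ln(1 − 0.94) = −0.2045·ln(0.06) = 0.5753 s.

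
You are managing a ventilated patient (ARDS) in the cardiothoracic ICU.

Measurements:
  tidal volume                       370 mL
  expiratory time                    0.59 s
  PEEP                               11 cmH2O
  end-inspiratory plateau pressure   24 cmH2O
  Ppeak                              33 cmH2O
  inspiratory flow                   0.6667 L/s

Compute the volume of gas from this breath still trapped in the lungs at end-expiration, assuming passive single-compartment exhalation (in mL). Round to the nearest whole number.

R = (PIP − Pplat)/V̇ = (33 − 24) / 0.6667 = 9.0/0.6667 = 13.499 cmH2O·s/L.
C = Vt/(Pplat − PEEP) = 370.0 / (24 − 11) = 370.0/13.0 = 28.462 mL/cmH2O.
τ = R × C = 13.499 × 0.02846 L/cmH2O = 0.3842 s.
Fraction remaining = e^(−Te/τ) = e^(−0.59/0.3842) = 0.2153.
Trapped volume = 370.0 × 0.2153 = 79.661 mL.

80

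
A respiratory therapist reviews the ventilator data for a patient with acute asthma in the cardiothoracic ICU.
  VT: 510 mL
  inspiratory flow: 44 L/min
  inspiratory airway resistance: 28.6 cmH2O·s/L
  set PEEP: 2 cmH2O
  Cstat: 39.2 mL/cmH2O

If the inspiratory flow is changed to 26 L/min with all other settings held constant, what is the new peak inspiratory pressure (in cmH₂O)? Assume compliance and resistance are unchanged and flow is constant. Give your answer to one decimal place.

Flow: 44 L/min ÷ 60 = 0.7333 L/s.
New flow: 26 L/min ÷ 60 = 0.4333 L/s.
PIP = Vt/C + R·V̇ + PEEP (constant-flow equation of motion).
Only the resistive term changes: ΔPIP = R × ΔV̇ = 28.6 × (0.4333 − 0.7333) = 28.6 × -0.3 = -8.58 cmH2O.
Original PIP = 510/39.2 + 28.6×0.7333 + 2 = 35.983 cmH2O; new PIP = 35.983 + (-8.58) = 27.403 cmH2O.

27.4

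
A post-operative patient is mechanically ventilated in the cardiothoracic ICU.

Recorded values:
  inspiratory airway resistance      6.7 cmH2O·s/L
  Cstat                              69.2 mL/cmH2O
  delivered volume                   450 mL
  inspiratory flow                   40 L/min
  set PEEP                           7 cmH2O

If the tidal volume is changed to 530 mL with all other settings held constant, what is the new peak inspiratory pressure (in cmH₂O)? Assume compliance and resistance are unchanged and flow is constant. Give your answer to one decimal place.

19.1

Flow: 40 L/min ÷ 60 = 0.6667 L/s.
PIP = Vt/C + R·V̇ + PEEP (constant-flow equation of motion).
Only the elastic term changes: ΔPIP = ΔVt / C = (530 − 450) / 69.2 = 1.156 cmH2O.
Original PIP = 450/69.2 + 6.7×0.6667 + 7 = 17.97 cmH2O; new PIP = 17.97 + (1.156) = 19.126 cmH2O.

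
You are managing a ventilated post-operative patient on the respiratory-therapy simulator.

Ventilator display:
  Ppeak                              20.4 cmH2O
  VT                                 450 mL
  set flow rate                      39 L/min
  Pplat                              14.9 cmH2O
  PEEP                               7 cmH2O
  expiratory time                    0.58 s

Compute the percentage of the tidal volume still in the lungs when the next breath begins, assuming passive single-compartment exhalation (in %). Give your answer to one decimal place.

Flow: 39 L/min ÷ 60 = 0.65 L/s.
R = (PIP − Pplat)/V̇ = (20.4 − 14.9) / 0.65 = 5.5/0.65 = 8.462 cmH2O·s/L.
C = Vt/(Pplat − PEEP) = 450.0 / (14.9 − 7) = 450.0/7.9 = 56.962 mL/cmH2O.
τ = R × C = 8.462 × 0.05696 L/cmH2O = 0.482 s.
Fraction remaining at end-expiration = e^(−Te/τ) = e^(−0.58/0.482) = 0.3002 → 30.02%.

30.0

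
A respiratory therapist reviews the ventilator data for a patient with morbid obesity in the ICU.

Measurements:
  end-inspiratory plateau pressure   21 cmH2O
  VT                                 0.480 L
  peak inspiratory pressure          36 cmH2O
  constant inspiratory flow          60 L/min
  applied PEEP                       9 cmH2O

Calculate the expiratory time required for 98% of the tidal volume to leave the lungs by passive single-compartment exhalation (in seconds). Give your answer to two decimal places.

Flow: 60 L/min ÷ 60 = 1 L/s.
R = (PIP − Pplat)/V̇ = (36 − 21) / 1 = 15.0/1 = 15.0 cmH2O·s/L.
C = Vt/(Pplat − PEEP) = 480.0 / (21 − 9) = 480.0/12.0 = 40.0 mL/cmH2O.
τ = R × C = 15.0 × 0.04 L/cmH2O = 0.6 s.
t = −τ·ln(1 − 0.98) = −0.6·ln(0.02) = 2.347 s.

2.35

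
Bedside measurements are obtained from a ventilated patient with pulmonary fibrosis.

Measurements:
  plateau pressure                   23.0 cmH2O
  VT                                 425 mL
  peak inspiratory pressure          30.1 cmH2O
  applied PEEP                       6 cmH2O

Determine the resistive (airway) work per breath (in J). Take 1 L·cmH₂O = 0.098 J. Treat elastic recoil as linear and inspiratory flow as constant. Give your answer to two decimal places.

0.30

With constant inspiratory flow the resistive pressure is constant at PIP − Pplat = 30.1 − 23.0 = 7.1 cmH2O, so resistive work = 7.1 × 0.425 = 3.018 L·cmH2O.
× 0.098 J/(L·cmH2O) → 0.2958 J.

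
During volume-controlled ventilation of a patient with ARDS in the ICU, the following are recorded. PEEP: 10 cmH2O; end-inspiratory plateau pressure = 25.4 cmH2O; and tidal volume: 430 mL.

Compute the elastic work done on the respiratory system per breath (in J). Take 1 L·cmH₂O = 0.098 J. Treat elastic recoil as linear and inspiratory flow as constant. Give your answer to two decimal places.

Elastic work ≈ ½ × (Pplat − PEEP) × Vt = 0.5 × (25.4 − 10) × 0.430 L = 0.5 × 15.4 × 0.430 = 3.311 L·cmH2O.
× 0.098 J/(L·cmH2O) → 0.3245 J.

0.32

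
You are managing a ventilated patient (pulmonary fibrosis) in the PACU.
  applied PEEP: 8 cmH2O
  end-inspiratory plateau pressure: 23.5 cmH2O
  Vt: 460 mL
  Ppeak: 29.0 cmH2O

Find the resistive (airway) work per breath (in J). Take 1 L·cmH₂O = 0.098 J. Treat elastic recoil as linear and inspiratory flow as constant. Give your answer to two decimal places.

0.25

With constant inspiratory flow the resistive pressure is constant at PIP − Pplat = 29.0 − 23.5 = 5.5 cmH2O, so resistive work = 5.5 × 0.460 = 2.53 L·cmH2O.
× 0.098 J/(L·cmH2O) → 0.2479 J.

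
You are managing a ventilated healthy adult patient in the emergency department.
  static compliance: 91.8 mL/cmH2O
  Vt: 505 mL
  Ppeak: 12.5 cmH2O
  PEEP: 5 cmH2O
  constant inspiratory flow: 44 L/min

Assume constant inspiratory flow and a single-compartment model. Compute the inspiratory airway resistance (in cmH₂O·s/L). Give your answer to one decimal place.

2.7

Flow: 44 L/min ÷ 60 = 0.7333 L/s.
Equation of motion (constant flow): PIP = Vt/C + R·V̇ + PEEP.
R·V̇ = PIP − Vt/C − PEEP = 12.5 − 505/91.8 − 5 = 12.5 − 5.501 − 5 = 1.999 cmH2O.
R = 1.999 / 0.7333 = 2.726 cmH2O·s/L.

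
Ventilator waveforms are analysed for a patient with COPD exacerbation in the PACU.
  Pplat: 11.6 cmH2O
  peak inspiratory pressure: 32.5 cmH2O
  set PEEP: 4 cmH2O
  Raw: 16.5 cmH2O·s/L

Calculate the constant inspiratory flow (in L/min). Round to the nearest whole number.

76

flow = (PIP − Pplat) / Raw = (32.5 − 11.6) / 16.5 = 1.267 L/s × 60 = 76.02 L/min.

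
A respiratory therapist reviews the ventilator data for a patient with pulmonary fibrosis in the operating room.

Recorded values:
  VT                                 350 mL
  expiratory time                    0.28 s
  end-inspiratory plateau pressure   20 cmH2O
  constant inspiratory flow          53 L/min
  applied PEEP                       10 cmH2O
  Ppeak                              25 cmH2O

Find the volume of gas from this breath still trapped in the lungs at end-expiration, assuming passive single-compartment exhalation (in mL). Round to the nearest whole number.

85

Flow: 53 L/min ÷ 60 = 0.8833 L/s.
R = (PIP − Pplat)/V̇ = (25 − 20) / 0.8833 = 5.0/0.8833 = 5.661 cmH2O·s/L.
C = Vt/(Pplat − PEEP) = 350.0 / (20 − 10) = 350.0/10.0 = 35.0 mL/cmH2O.
τ = R × C = 5.661 × 0.035 L/cmH2O = 0.1981 s.
Fraction remaining = e^(−Te/τ) = e^(−0.28/0.1981) = 0.2433.
Trapped volume = 350.0 × 0.2433 = 85.155 mL.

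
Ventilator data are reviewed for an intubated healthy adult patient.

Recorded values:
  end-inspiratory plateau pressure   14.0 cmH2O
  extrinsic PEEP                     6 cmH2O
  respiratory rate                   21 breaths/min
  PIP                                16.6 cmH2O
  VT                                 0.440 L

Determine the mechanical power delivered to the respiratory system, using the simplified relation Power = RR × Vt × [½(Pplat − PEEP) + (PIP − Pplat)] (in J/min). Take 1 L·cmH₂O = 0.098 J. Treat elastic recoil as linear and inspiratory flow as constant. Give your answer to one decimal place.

Per-breath work = Vt × [½(Pplat−PEEP) + (PIP−Pplat)] = 0.440 × [0.5×8.0 + 2.6] = 0.440 × 6.6 = 2.904 L·cmH2O.
Power = 21 × 2.904 = 60.984 L·cmH2O/min.
× 0.098 J/(L·cmH2O) → 5.976 J/min.

6.0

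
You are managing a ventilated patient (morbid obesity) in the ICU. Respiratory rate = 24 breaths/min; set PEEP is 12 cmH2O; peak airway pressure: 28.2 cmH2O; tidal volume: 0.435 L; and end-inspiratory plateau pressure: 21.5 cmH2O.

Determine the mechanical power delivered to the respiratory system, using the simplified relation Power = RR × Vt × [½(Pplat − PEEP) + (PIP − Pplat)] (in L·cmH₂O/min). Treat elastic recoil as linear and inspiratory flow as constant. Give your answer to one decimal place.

Per-breath work = Vt × [½(Pplat−PEEP) + (PIP−Pplat)] = 0.435 × [0.5×9.5 + 6.7] = 0.435 × 11.45 = 4.981 L·cmH2O.
Power = 24 × 4.981 = 119.54 L·cmH2O/min.

119.5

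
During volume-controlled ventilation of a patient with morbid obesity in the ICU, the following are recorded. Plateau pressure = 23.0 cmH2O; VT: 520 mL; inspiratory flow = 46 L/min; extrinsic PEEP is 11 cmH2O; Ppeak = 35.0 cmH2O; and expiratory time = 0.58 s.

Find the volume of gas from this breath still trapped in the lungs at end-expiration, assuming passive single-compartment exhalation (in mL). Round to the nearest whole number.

Flow: 46 L/min ÷ 60 = 0.7667 L/s.
R = (PIP − Pplat)/V̇ = (35.0 − 23.0) / 0.7667 = 12.0/0.7667 = 15.651 cmH2O·s/L.
C = Vt/(Pplat − PEEP) = 520.0 / (23.0 − 11) = 520.0/12.0 = 43.333 mL/cmH2O.
τ = R × C = 15.651 × 0.04333 L/cmH2O = 0.6782 s.
Fraction remaining = e^(−Te/τ) = e^(−0.58/0.6782) = 0.4252.
Trapped volume = 520.0 × 0.4252 = 221.1 mL.

221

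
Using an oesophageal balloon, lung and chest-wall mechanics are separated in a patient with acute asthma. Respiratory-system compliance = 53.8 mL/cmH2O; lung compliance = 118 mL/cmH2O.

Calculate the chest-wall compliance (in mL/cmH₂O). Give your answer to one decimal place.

1/Ccw = 1/Crs − 1/CL.
1/Ccw = 1/53.8 − 1/118 = 0.01011.
Ccw = 98.912 mL/cmH2O.

98.9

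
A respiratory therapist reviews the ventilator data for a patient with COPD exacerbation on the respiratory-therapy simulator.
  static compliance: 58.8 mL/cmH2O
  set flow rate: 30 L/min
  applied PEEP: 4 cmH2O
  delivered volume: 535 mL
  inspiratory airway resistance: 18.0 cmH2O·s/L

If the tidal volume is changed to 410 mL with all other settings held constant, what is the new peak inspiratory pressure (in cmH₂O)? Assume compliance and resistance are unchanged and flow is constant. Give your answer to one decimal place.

Flow: 30 L/min ÷ 60 = 0.5 L/s.
PIP = Vt/C + R·V̇ + PEEP (constant-flow equation of motion).
Only the elastic term changes: ΔPIP = ΔVt / C = (410 − 535) / 58.8 = -2.126 cmH2O.
Original PIP = 535/58.8 + 18.0×0.5 + 4 = 22.099 cmH2O; new PIP = 22.099 + (-2.126) = 19.973 cmH2O.

20.0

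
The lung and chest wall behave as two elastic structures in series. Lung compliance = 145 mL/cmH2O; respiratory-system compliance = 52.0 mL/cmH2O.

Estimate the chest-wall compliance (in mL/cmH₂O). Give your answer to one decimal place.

81.1

1/Ccw = 1/Crs − 1/CL.
1/Ccw = 1/52.0 − 1/145 = 0.01233.
Ccw = 81.103 mL/cmH2O.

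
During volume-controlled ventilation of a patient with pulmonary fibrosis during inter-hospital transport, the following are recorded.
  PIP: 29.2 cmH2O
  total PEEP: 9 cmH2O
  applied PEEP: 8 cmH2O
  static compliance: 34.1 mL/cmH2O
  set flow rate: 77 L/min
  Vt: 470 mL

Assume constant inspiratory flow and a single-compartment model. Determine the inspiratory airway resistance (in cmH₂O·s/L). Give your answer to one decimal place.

Flow: 77 L/min ÷ 60 = 1.2833 L/s.
Total PEEP = 9 cmH2O (set 8 + intrinsic 1); this is the baseline alveolar pressure.
Equation of motion (constant flow): PIP = Vt/C + R·V̇ + PEEP.
R·V̇ = PIP − Vt/C − PEEP = 29.2 − 470/34.1 − 9 = 29.2 − 13.783 − 9 = 6.417 cmH2O.
R = 6.417 / 1.2833 = 5.0 cmH2O·s/L.

5.0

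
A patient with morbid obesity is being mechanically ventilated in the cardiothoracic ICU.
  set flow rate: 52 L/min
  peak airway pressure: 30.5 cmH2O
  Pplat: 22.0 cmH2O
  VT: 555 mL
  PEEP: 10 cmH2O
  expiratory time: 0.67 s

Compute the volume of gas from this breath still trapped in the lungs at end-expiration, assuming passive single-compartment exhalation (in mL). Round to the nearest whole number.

Flow: 52 L/min ÷ 60 = 0.8667 L/s.
R = (PIP − Pplat)/V̇ = (30.5 − 22.0) / 0.8667 = 8.5/0.8667 = 9.807 cmH2O·s/L.
C = Vt/(Pplat − PEEP) = 555.0 / (22.0 − 10) = 555.0/12.0 = 46.25 mL/cmH2O.
τ = R × C = 9.807 × 0.04625 L/cmH2O = 0.4536 s.
Fraction remaining = e^(−Te/τ) = e^(−0.67/0.4536) = 0.2283.
Trapped volume = 555.0 × 0.2283 = 126.71 mL.

127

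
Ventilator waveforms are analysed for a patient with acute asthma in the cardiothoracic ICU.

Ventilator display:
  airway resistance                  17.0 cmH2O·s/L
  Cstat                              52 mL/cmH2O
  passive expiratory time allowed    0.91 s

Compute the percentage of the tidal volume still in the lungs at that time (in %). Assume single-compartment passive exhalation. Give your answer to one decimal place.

35.7

τ = R × C = 17.0 × 52 mL/cmH2O = 17.0 × 0.052 L/cmH2O = 0.884 s.
Passive exhalation: V(t)/V₀ = e^(−t/τ) = e^(−0.91/0.884) = 0.3572.
Fraction remaining = 0.3572 → 35.72%.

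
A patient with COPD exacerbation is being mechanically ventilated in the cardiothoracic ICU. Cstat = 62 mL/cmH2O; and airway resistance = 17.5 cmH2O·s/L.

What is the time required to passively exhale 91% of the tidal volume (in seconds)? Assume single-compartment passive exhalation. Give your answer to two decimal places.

2.61

τ = R × C = 17.5 × 62 mL/cmH2O = 17.5 × 0.062 L/cmH2O = 1.085 s.
Exhaled fraction f = 1 − e^(−t/τ) → t = −τ·ln(1 − f) = −1.085·ln(0.09) = 2.613 s.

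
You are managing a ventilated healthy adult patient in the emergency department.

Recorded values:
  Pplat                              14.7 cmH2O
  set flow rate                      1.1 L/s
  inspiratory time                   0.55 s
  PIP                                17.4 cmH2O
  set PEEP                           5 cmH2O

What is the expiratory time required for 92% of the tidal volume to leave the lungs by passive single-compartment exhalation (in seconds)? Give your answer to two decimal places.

Vt = flow × Ti = 1.1 L/s × 0.55 s × 1000 mL/L = 605.0 mL.
R = (PIP − Pplat)/V̇ = (17.4 − 14.7) / 1.1 = 2.7/1.1 = 2.455 cmH2O·s/L.
C = Vt/(Pplat − PEEP) = 605.0 / (14.7 − 5) = 605.0/9.7 = 62.371 mL/cmH2O.
τ = R × C = 2.455 × 0.06237 L/cmH2O = 0.1531 s.
t = −τ·ln(1 − 0.92) = −0.1531·ln(0.08) = 0.3867 s.

0.39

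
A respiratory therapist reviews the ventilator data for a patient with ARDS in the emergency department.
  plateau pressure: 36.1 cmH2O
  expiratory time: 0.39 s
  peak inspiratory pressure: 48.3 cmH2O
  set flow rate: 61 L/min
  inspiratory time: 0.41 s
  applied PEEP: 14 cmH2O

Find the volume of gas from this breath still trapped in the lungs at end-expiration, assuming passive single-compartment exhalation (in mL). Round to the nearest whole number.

74

Flow: 61 L/min ÷ 60 = 1.0167 L/s.
Vt = flow × Ti = 1.0167 L/s × 0.41 s × 1000 mL/L = 416.85 mL.
R = (PIP − Pplat)/V̇ = (48.3 − 36.1) / 1.0167 = 12.2/1.0167 = 12.0 cmH2O·s/L.
C = Vt/(Pplat − PEEP) = 416.85 / (36.1 − 14) = 416.85/22.1 = 18.862 mL/cmH2O.
τ = R × C = 12.0 × 0.01886 L/cmH2O = 0.2263 s.
Fraction remaining = e^(−Te/τ) = e^(−0.39/0.2263) = 0.1785.
Trapped volume = 416.85 × 0.1785 = 74.408 mL.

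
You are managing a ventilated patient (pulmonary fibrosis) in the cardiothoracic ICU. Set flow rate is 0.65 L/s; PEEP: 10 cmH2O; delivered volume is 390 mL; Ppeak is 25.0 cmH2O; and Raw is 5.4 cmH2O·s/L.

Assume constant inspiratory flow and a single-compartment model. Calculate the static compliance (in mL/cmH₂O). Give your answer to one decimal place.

Equation of motion (constant flow): PIP = Vt/C + R·V̇ + PEEP.
Vt/C = PIP − R·V̇ − PEEP = 25.0 − 5.4×0.65 − 10 = 25.0 − 3.51 − 10 = 11.49 cmH2O.
C = Vt / 11.49 = 390 / 11.49 = 33.943 mL/cmH2O.

33.9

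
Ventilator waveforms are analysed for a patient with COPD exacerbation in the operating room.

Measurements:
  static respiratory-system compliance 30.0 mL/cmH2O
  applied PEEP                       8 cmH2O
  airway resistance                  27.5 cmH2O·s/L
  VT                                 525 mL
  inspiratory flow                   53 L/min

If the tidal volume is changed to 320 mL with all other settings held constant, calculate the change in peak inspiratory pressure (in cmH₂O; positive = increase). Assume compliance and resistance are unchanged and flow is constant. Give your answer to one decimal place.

PIP = Vt/C + R·V̇ + PEEP (constant-flow equation of motion).
Only the elastic term changes: ΔPIP = ΔVt / C = (320 − 525) / 30.0 = -6.833 cmH2O.

-6.8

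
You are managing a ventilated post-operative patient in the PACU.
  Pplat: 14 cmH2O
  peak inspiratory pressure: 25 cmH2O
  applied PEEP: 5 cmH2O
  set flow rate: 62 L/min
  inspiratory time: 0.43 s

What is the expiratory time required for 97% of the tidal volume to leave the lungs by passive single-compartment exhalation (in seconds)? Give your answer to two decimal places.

Flow: 62 L/min ÷ 60 = 1.0333 L/s.
Vt = flow × Ti = 1.0333 L/s × 0.43 s × 1000 mL/L = 444.32 mL.
R = (PIP − Pplat)/V̇ = (25 − 14) / 1.0333 = 11.0/1.0333 = 10.646 cmH2O·s/L.
C = Vt/(Pplat − PEEP) = 444.32 / (14 − 5) = 444.32/9.0 = 49.369 mL/cmH2O.
τ = R × C = 10.646 × 0.04937 L/cmH2O = 0.5256 s.
t = −τ·ln(1 − 0.97) = −0.5256·ln(0.03) = 1.843 s.

1.84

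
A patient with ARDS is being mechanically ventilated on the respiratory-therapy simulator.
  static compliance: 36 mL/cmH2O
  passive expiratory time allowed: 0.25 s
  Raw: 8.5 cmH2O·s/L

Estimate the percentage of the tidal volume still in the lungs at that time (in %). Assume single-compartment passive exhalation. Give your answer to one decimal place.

τ = R × C = 8.5 × 36 mL/cmH2O = 8.5 × 0.036 L/cmH2O = 0.306 s.
Passive exhalation: V(t)/V₀ = e^(−t/τ) = e^(−0.25/0.306) = 0.4418.
Fraction remaining = 0.4418 → 44.18%.

44.2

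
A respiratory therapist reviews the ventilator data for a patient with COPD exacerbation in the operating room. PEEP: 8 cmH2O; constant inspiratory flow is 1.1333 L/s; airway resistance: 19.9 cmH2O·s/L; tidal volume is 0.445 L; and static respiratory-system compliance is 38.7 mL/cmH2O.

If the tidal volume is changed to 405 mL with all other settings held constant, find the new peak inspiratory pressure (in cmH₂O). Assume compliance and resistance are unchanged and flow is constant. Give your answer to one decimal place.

PIP = Vt/C + R·V̇ + PEEP (constant-flow equation of motion).
Only the elastic term changes: ΔPIP = ΔVt / C = (405 − 445) / 38.7 = -1.034 cmH2O.
Original PIP = 445/38.7 + 19.9×1.1333 + 8 = 42.051 cmH2O; new PIP = 42.051 + (-1.034) = 41.017 cmH2O.

41.0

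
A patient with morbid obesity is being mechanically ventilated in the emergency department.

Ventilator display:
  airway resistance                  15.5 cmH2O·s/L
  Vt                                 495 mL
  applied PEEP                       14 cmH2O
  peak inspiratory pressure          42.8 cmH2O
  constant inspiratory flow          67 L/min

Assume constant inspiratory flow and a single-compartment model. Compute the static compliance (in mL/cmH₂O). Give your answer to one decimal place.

Flow: 67 L/min ÷ 60 = 1.1167 L/s.
Equation of motion (constant flow): PIP = Vt/C + R·V̇ + PEEP.
Vt/C = PIP − R·V̇ − PEEP = 42.8 − 15.5×1.1167 − 14 = 42.8 − 17.309 − 14 = 11.491 cmH2O.
C = Vt / 11.491 = 495 / 11.491 = 43.077 mL/cmH2O.

43.1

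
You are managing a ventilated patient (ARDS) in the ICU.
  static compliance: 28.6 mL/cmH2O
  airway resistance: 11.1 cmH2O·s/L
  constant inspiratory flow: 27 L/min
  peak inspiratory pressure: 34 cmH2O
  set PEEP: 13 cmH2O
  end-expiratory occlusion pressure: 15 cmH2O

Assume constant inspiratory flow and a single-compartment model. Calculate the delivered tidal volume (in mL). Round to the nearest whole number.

Flow: 27 L/min ÷ 60 = 0.45 L/s.
Total PEEP = 15 cmH2O (set 13 + intrinsic 2); this is the baseline alveolar pressure.
Equation of motion (constant flow): PIP = Vt/C + R·V̇ + PEEP.
Vt/C = PIP − R·V̇ − PEEP = 34 − 4.995 − 15 = 14.005 cmH2O.
Vt = C × 14.005 = 28.6 × 14.005 = 400.54 mL.

401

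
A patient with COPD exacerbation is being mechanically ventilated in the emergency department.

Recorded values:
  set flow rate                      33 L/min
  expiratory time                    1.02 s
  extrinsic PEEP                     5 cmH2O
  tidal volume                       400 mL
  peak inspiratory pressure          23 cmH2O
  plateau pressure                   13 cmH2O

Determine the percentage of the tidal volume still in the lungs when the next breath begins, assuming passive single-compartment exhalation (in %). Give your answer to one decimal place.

32.6

Flow: 33 L/min ÷ 60 = 0.55 L/s.
R = (PIP − Pplat)/V̇ = (23 − 13) / 0.55 = 10.0/0.55 = 18.182 cmH2O·s/L.
C = Vt/(Pplat − PEEP) = 400.0 / (13 − 5) = 400.0/8.0 = 50.0 mL/cmH2O.
τ = R × C = 18.182 × 0.05 L/cmH2O = 0.9091 s.
Fraction remaining at end-expiration = e^(−Te/τ) = e^(−1.02/0.9091) = 0.3256 → 32.56%.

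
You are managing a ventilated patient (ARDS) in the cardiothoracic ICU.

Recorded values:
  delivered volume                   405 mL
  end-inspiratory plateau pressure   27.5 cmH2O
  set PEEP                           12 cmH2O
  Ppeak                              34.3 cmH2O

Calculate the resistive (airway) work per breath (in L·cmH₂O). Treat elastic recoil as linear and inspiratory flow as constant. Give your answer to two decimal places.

2.75

With constant inspiratory flow the resistive pressure is constant at PIP − Pplat = 34.3 − 27.5 = 6.8 cmH2O, so resistive work = 6.8 × 0.405 = 2.754 L·cmH2O.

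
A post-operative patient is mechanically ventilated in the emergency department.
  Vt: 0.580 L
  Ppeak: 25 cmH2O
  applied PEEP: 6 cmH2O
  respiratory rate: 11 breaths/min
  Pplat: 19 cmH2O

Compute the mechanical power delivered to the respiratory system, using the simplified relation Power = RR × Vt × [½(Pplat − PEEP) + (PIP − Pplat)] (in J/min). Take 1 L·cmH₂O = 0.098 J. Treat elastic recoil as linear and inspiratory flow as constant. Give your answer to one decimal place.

Per-breath work = Vt × [½(Pplat−PEEP) + (PIP−Pplat)] = 0.580 × [0.5×13.0 + 6.0] = 0.580 × 12.5 = 7.25 L·cmH2O.
Power = 11 × 7.25 = 79.75 L·cmH2O/min.
× 0.098 J/(L·cmH2O) → 7.816 J/min.

7.8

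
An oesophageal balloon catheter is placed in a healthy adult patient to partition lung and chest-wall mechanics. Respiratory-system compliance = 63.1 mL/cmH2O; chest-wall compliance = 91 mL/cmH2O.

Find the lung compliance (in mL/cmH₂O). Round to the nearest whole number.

1/CL = 1/Crs − 1/Ccw.
1/CL = 1/63.1 − 1/91 = 0.004859.
CL = 205.8 mL/cmH2O.

206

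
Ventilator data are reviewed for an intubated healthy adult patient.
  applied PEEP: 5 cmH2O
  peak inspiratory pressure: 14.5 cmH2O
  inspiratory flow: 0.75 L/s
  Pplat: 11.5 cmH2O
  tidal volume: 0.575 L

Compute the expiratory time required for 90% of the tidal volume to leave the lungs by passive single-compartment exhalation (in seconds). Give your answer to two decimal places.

R = (PIP − Pplat)/V̇ = (14.5 − 11.5) / 0.75 = 3.0/0.75 = 4.0 cmH2O·s/L.
C = Vt/(Pplat − PEEP) = 575.0 / (11.5 − 5) = 575.0/6.5 = 88.462 mL/cmH2O.
τ = R × C = 4.0 × 0.08846 L/cmH2O = 0.3538 s.
t = −τ·ln(1 − 0.90) = −0.3538·ln(0.1) = 0.8147 s.

0.81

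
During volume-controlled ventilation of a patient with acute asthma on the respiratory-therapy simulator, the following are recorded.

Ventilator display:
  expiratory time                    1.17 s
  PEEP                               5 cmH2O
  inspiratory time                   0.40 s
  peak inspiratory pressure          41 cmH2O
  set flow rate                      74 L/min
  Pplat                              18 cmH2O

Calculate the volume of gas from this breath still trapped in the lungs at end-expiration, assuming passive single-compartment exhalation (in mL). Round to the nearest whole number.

94

Flow: 74 L/min ÷ 60 = 1.2333 L/s.
Vt = flow × Ti = 1.2333 L/s × 0.40 s × 1000 mL/L = 493.32 mL.
R = (PIP − Pplat)/V̇ = (41 − 18) / 1.2333 = 23.0/1.2333 = 18.649 cmH2O·s/L.
C = Vt/(Pplat − PEEP) = 493.32 / (18 − 5) = 493.32/13.0 = 37.948 mL/cmH2O.
τ = R × C = 18.649 × 0.03795 L/cmH2O = 0.7077 s.
Fraction remaining = e^(−Te/τ) = e^(−1.17/0.7077) = 0.1914.
Trapped volume = 493.32 × 0.1914 = 94.421 mL.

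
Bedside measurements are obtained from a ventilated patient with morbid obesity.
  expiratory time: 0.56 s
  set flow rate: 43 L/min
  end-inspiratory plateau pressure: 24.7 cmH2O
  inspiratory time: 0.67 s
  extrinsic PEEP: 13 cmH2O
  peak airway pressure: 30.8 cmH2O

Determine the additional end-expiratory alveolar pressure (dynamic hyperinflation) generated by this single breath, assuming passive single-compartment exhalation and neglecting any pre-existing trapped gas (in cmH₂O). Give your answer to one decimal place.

Flow: 43 L/min ÷ 60 = 0.7167 L/s.
Vt = flow × Ti = 0.7167 L/s × 0.67 s × 1000 mL/L = 480.19 mL.
R = (PIP − Pplat)/V̇ = (30.8 − 24.7) / 0.7167 = 6.1/0.7167 = 8.511 cmH2O·s/L.
C = Vt/(Pplat − PEEP) = 480.19 / (24.7 − 13) = 480.19/11.7 = 41.042 mL/cmH2O.
τ = R × C = 8.511 × 0.04104 L/cmH2O = 0.3493 s.
Fraction remaining = e^(−Te/τ) = e^(−0.56/0.3493) = 0.2013; trapped volume = 480.19 × 0.2013 = 96.662 mL.
Additional alveolar pressure from trapping ≈ V_trapped / C = 96.662 / 41.042 = 2.355 cmH2O.

2.4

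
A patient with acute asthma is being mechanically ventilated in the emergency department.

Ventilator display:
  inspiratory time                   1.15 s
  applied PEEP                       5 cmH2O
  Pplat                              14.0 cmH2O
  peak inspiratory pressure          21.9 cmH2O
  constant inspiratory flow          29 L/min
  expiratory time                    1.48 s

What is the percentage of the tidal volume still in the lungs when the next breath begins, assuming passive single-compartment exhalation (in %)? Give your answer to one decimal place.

Flow: 29 L/min ÷ 60 = 0.4833 L/s.
Vt = flow × Ti = 0.4833 L/s × 1.15 s × 1000 mL/L = 555.8 mL.
R = (PIP − Pplat)/V̇ = (21.9 − 14.0) / 0.4833 = 7.9/0.4833 = 16.346 cmH2O·s/L.
C = Vt/(Pplat − PEEP) = 555.8 / (14.0 − 5) = 555.8/9.0 = 61.756 mL/cmH2O.
τ = R × C = 16.346 × 0.06176 L/cmH2O = 1.01 s.
Fraction remaining at end-expiration = e^(−Te/τ) = e^(−1.48/1.01) = 0.231 → 23.1%.

23.1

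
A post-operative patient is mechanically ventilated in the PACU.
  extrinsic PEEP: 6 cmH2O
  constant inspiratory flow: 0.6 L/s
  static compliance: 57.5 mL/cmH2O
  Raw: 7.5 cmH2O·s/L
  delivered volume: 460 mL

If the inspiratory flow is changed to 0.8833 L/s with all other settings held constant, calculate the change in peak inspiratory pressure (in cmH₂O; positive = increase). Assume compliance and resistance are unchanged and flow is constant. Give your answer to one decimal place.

PIP = Vt/C + R·V̇ + PEEP (constant-flow equation of motion).
Only the resistive term changes: ΔPIP = R × ΔV̇ = 7.5 × (0.8833 − 0.6) = 7.5 × 0.2833 = 2.125 cmH2O.

2.1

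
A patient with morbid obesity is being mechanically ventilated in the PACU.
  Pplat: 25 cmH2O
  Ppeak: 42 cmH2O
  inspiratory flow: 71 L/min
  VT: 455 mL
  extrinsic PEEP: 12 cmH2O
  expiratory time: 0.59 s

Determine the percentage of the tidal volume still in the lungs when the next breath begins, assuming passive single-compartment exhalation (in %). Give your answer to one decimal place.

30.9

Flow: 71 L/min ÷ 60 = 1.1833 L/s.
R = (PIP − Pplat)/V̇ = (42 − 25) / 1.1833 = 17.0/1.1833 = 14.367 cmH2O·s/L.
C = Vt/(Pplat − PEEP) = 455.0 / (25 − 12) = 455.0/13.0 = 35.0 mL/cmH2O.
τ = R × C = 14.367 × 0.035 L/cmH2O = 0.5028 s.
Fraction remaining at end-expiration = e^(−Te/τ) = e^(−0.59/0.5028) = 0.3093 → 30.93%.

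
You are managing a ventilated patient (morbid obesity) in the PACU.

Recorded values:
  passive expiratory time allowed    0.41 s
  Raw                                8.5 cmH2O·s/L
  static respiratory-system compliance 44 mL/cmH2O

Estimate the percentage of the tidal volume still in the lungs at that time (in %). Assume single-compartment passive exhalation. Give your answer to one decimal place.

τ = R × C = 8.5 × 44 mL/cmH2O = 8.5 × 0.044 L/cmH2O = 0.374 s.
Passive exhalation: V(t)/V₀ = e^(−t/τ) = e^(−0.41/0.374) = 0.3341.
Fraction remaining = 0.3341 → 33.41%.

33.4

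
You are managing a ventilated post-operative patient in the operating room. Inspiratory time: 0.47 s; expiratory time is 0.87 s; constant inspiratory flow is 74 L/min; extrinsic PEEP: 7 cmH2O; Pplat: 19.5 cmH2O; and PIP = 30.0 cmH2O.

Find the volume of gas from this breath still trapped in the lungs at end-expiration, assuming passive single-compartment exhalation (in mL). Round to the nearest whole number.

Flow: 74 L/min ÷ 60 = 1.2333 L/s.
Vt = flow × Ti = 1.2333 L/s × 0.47 s × 1000 mL/L = 579.65 mL.
R = (PIP − Pplat)/V̇ = (30.0 − 19.5) / 1.2333 = 10.5/1.2333 = 8.514 cmH2O·s/L.
C = Vt/(Pplat − PEEP) = 579.65 / (19.5 − 7) = 579.65/12.5 = 46.372 mL/cmH2O.
τ = R × C = 8.514 × 0.04637 L/cmH2O = 0.3948 s.
Fraction remaining = e^(−Te/τ) = e^(−0.87/0.3948) = 0.1104.
Trapped volume = 579.65 × 0.1104 = 63.993 mL.

64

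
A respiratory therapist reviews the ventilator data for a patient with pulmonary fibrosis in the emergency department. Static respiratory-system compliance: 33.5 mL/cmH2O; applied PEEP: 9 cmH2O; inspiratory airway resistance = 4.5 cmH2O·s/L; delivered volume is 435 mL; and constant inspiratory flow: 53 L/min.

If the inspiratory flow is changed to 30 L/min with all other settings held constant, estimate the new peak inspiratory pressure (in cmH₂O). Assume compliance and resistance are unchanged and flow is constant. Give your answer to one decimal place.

Flow: 53 L/min ÷ 60 = 0.8833 L/s.
New flow: 30 L/min ÷ 60 = 0.5 L/s.
PIP = Vt/C + R·V̇ + PEEP (constant-flow equation of motion).
Only the resistive term changes: ΔPIP = R × ΔV̇ = 4.5 × (0.5 − 0.8833) = 4.5 × -0.3833 = -1.725 cmH2O.
Original PIP = 435/33.5 + 4.5×0.8833 + 9 = 25.96 cmH2O; new PIP = 25.96 + (-1.725) = 24.235 cmH2O.

24.2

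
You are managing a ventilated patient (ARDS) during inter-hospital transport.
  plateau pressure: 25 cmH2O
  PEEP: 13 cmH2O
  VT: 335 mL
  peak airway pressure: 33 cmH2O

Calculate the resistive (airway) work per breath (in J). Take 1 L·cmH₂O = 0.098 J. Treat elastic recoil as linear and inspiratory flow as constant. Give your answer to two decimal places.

0.26

With constant inspiratory flow the resistive pressure is constant at PIP − Pplat = 33 − 25 = 8.0 cmH2O, so resistive work = 8.0 × 0.335 = 2.68 L·cmH2O.
× 0.098 J/(L·cmH2O) → 0.2626 J.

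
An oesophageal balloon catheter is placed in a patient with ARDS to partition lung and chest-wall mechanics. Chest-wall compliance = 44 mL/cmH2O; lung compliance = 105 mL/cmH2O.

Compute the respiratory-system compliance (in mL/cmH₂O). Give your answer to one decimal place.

Lung and chest wall are elastances in series: 1/Crs = 1/CL + 1/Ccw.
1/Crs = 1/105 + 1/44 = 0.03225.
Crs = 31.008 mL/cmH2O.

31.0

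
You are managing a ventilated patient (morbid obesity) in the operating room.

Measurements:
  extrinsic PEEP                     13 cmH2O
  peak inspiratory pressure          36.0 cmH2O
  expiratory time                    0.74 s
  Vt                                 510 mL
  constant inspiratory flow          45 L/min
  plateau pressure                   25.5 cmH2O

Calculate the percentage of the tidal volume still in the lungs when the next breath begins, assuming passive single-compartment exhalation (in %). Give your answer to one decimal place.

Flow: 45 L/min ÷ 60 = 0.75 L/s.
R = (PIP − Pplat)/V̇ = (36.0 − 25.5) / 0.75 = 10.5/0.75 = 14.0 cmH2O·s/L.
C = Vt/(Pplat − PEEP) = 510.0 / (25.5 − 13) = 510.0/12.5 = 40.8 mL/cmH2O.
τ = R × C = 14.0 × 0.0408 L/cmH2O = 0.5712 s.
Fraction remaining at end-expiration = e^(−Te/τ) = e^(−0.74/0.5712) = 0.2738 → 27.38%.

27.4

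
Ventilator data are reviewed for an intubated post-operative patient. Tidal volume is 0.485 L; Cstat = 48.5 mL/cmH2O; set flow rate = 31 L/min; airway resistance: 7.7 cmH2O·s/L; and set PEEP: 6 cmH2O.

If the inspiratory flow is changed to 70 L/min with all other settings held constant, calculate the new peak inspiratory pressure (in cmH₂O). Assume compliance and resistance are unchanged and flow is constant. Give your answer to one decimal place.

25.0

Flow: 31 L/min ÷ 60 = 0.5167 L/s.
New flow: 70 L/min ÷ 60 = 1.1667 L/s.
PIP = Vt/C + R·V̇ + PEEP (constant-flow equation of motion).
Only the resistive term changes: ΔPIP = R × ΔV̇ = 7.7 × (1.1667 − 0.5167) = 7.7 × 0.65 = 5.005 cmH2O.
Original PIP = 485/48.5 + 7.7×0.5167 + 6 = 19.979 cmH2O; new PIP = 19.979 + (5.005) = 24.984 cmH2O.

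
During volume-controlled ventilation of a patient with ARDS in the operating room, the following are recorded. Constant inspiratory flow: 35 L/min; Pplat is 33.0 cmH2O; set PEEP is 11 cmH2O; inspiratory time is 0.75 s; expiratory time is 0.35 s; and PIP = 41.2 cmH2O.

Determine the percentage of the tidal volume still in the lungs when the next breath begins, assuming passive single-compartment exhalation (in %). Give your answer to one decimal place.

Flow: 35 L/min ÷ 60 = 0.5833 L/s.
Vt = flow × Ti = 0.5833 L/s × 0.75 s × 1000 mL/L = 437.48 mL.
R = (PIP − Pplat)/V̇ = (41.2 − 33.0) / 0.5833 = 8.2/0.5833 = 14.058 cmH2O·s/L.
C = Vt/(Pplat − PEEP) = 437.48 / (33.0 − 11) = 437.48/22.0 = 19.885 mL/cmH2O.
τ = R × C = 14.058 × 0.01989 L/cmH2O = 0.2796 s.
Fraction remaining at end-expiration = e^(−Te/τ) = e^(−0.35/0.2796) = 0.286 → 28.6%.

28.6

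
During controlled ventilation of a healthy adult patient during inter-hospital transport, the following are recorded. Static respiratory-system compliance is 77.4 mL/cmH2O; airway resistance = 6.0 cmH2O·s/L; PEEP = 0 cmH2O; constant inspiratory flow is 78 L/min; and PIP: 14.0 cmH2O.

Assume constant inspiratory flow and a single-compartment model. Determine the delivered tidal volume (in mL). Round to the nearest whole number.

480

Flow: 78 L/min ÷ 60 = 1.3 L/s.
Equation of motion (constant flow): PIP = Vt/C + R·V̇ + PEEP.
Vt/C = PIP − R·V̇ − PEEP = 14.0 − 7.8 − 0 = 6.2 cmH2O.
Vt = C × 6.2 = 77.4 × 6.2 = 479.88 mL.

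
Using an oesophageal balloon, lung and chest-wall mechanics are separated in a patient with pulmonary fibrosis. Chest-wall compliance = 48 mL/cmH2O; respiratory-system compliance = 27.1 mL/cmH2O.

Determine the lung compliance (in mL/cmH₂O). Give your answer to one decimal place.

62.2

1/CL = 1/Crs − 1/Ccw.
1/CL = 1/27.1 − 1/48 = 0.01607.
CL = 62.228 mL/cmH2O.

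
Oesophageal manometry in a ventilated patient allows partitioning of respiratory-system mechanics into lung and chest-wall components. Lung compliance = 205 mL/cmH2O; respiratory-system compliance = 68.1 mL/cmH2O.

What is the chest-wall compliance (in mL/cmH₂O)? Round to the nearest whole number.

102

1/Ccw = 1/Crs − 1/CL.
1/Ccw = 1/68.1 − 1/205 = 0.009806.
Ccw = 101.98 mL/cmH2O.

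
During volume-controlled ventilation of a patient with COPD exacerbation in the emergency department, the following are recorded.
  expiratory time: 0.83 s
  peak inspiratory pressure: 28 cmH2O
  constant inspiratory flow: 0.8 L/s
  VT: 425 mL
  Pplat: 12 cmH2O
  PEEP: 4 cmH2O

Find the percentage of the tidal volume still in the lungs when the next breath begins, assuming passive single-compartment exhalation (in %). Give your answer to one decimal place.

45.8

R = (PIP − Pplat)/V̇ = (28 − 12) / 0.8 = 16.0/0.8 = 20.0 cmH2O·s/L.
C = Vt/(Pplat − PEEP) = 425.0 / (12 − 4) = 425.0/8.0 = 53.125 mL/cmH2O.
τ = R × C = 20.0 × 0.05313 L/cmH2O = 1.063 s.
Fraction remaining at end-expiration = e^(−Te/τ) = e^(−0.83/1.063) = 0.458 → 45.8%.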